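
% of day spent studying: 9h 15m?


38.5%

Time: 555 minutes
Day: 1440 minutes
Percentage = (555/1440) × 100 ≈ 38.5%


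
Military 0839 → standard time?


Hour: 8
8 < 12 → AM

8:39 AM


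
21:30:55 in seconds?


77455 seconds

Hours: 21 × 3600 = 75600
Minutes: 30 × 60 = 1800
Seconds: 55
Total = 75600 + 1800 + 55 = 77455


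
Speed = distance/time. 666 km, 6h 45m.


Distance: 666 km
Time: 6h 45m = 405 min = 405/60 = 27/4 hours
Speed = 666 ÷ (27/4) = 666 × 4 / 27 = 2664/27 ≈ 98.7 km/h

98.7 km/h


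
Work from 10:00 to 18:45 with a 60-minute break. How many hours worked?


Total time = (18×60+45) - (10×60+0)
= 1125 - 600 = 525 min
Minus break: 525 - 60 = 465 min
= 7h 45m

7h 45m (465 minutes)


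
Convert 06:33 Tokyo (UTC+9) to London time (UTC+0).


Time difference = UTC+0 - UTC+9 = -9 hours
New hour = (6 -9) mod 24
= -3 mod 24 = 21
Minutes unchanged → 21:33; -3 < 0 → previous day

21:33 (previous day)


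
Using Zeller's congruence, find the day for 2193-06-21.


Friday

Zeller's congruence:
q=21, m=6, k=93, j=21
h = (21 + ⌊13×7/5⌋ + 93 + ⌊93/4⌋ + ⌊21/4⌋ - 2×21) mod 7
= (21 + 18 + 93 + 23 + 5 - 42) mod 7
= 118 mod 7 = 6
h=6 → Friday


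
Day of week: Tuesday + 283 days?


Start: Tuesday (index 1)
(1 + 283) mod 7
= 284 mod 7
= 4
Index 4 → Friday

Friday


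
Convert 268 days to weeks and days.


Weeks: 268 ÷ 7 = 38 remainder 2

38 weeks 2 days


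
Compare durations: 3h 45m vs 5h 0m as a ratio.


Duration 1: 225 minutes
Duration 2: 300 minutes
Ratio = 225:300
GCD = 75
Simplified = 3:4
As a decimal: 3/4 = 0.75

3:4 (0.75)


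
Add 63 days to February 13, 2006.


Start: February 13, 2006
Add 63 days
February 13 → March 1: 28 - 13 + 1 = 16 days (63 - 16 = 47 left)
March 1 → April 1: 31 - 1 + 1 = 31 days (47 - 31 = 16 left)
April 1 + 16 = April 17, 2006

April 17, 2006


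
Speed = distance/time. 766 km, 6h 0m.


127.7 km/h

Distance: 766 km
Time: 6 hours
Speed = 766 / 6 ≈ 127.7 km/h


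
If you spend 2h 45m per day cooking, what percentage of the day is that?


Time: 165 minutes
Day: 1440 minutes
Percentage = (165/1440) × 100 ≈ 11.5%

11.5%


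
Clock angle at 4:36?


Hour hand = 4×30 + 36×0.5 = 138.0°
Minute hand = 36×6 = 216°
Difference = |138.0 - 216| = 78.0°

78.0°


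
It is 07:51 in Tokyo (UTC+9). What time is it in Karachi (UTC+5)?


03:51

Time difference = UTC+5 - UTC+9 = -4 hours
New hour = (7 -4) mod 24
= 3 mod 24 = 3
Minutes unchanged → 03:51


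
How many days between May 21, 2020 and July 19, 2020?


From May 21, 2020 to July 19, 2020
Rest of May 2020: 31 - 21 = 10
Full months: June 30
Days into July 2020: 19
Total = 10 + 30 + 19 = 59 days

59 days


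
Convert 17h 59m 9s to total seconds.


64749 seconds

Hours: 17 × 3600 = 61200
Minutes: 59 × 60 = 3540
Seconds: 9
Total = 61200 + 3540 + 9 = 64749


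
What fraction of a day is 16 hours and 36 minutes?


0.6917 (69.17%)

Total minutes: 16×60 + 36 = 996
Day = 24×60 = 1440 minutes
Fraction = 996/1440 ≈ 0.6917
As a percentage: 996/1440 × 100 ≈ 69.17%


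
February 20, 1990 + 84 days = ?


May 15, 1990

Start: February 20, 1990
Add 84 days
February 20 → March 1: 28 - 20 + 1 = 9 days (84 - 9 = 75 left)
March 1 → April 1: 31 - 1 + 1 = 31 days (75 - 31 = 44 left)
April 1 → May 1: 30 - 1 + 1 = 30 days (44 - 30 = 14 left)
May 1 + 14 = May 15, 1990


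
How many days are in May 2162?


31 days

Month: May (month 5)
May has 31 days


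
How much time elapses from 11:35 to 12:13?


End time in minutes: 12×60 + 13 = 733
Start time in minutes: 11×60 + 35 = 695
Difference = 733 - 695 = 38 minutes
= 0 hours 38 minutes

0h 38m


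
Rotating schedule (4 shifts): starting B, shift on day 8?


Shift A

Shifts: A, B, C, D
Start: B (index 1)
Day 8: (1 + 8 - 1) mod 4
= 8 mod 4
= 0
Index 0 → shift A


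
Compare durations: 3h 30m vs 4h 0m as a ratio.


7:8 (0.88)

Duration 1: 210 minutes
Duration 2: 240 minutes
Ratio = 210:240
GCD = 30
Simplified = 7:8
As a decimal: 7/8 ≈ 0.88


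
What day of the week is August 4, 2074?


Zeller's congruence:
q=4, m=8, k=74, j=20
h = (4 + ⌊13×9/5⌋ + 74 + ⌊74/4⌋ + ⌊20/4⌋ - 2×20) mod 7
= (4 + 23 + 74 + 18 + 5 - 40) mod 7
= 84 mod 7 = 0
h=0 → Saturday

Saturday


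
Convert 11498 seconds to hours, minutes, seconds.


Hours: 11498 ÷ 3600 = 3 remainder 698
Minutes: 698 ÷ 60 = 11 remainder 38
Seconds: 38

3h 11m 38s


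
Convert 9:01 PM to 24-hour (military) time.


21:01

Input: 9:01 PM
PM: 9 + 12 = 21


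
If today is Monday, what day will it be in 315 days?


Monday

Start: Monday (index 0)
(0 + 315) mod 7
= 315 mod 7
= 0
Index 0 → Monday


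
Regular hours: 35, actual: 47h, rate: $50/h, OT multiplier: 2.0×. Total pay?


Regular: 35h × $50 = $1750.00
Overtime: 47 - 35 = 12h
OT pay: 12h × $50 × 2.0 = $1200.00
Total = $1750.00 + $1200.00 = $2950.00

$2950.00


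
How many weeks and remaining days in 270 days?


38 weeks 4 days

Weeks: 270 ÷ 7 = 38 remainder 4


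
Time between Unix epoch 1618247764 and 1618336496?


88732 seconds (24.6 hours / 1.03 days)

Difference = 1618336496 - 1618247764 = 88732 seconds
In hours: 88732 / 3600 ≈ 24.6
In days: 88732 / 86400 ≈ 1.03


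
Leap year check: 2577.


Rules: divisible by 4 AND (not by 100 OR by 400)
2577 ÷ 4 = 644 remainder 1 → not divisible by 4
Not divisible by 4 → not a leap year

No


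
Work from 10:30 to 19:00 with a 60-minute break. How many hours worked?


7h 30m (450 minutes)

Total time = (19×60+0) - (10×60+30)
= 1140 - 630 = 510 min
Minus break: 510 - 60 = 450 min
= 7h 30m


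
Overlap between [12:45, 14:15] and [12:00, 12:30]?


0 minutes

Meeting A: 765-855 (in minutes from midnight)
Meeting B: 720-750
Overlap start = max(765, 720) = 765
Overlap end = min(855, 750) = 750
Overlap = max(0, 750 - 765) = 0 min


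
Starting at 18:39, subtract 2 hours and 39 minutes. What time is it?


16:00

Start: 1119 minutes from midnight
Subtract: 159 minutes
Remaining: 1119 - 159 = 960
Hours: 16, Minutes: 0


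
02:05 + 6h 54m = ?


Start: 125 minutes from midnight
Add: 414 minutes
Total: 539 minutes
Hours: 539 ÷ 60 = 8 remainder 59

08:59


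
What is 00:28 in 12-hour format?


Hour: 0
0 → 12 AM (midnight)

12:28 AM


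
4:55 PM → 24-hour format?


Input: 4:55 PM
PM: 4 + 12 = 16

16:55


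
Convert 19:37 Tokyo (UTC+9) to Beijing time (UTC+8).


18:37

Time difference = UTC+8 - UTC+9 = -1 hours
New hour = (19 -1) mod 24
= 18 mod 24 = 18
Minutes unchanged → 18:37


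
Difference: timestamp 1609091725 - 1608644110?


447615 seconds (124.3 hours / 5.18 days)

Difference = 1609091725 - 1608644110 = 447615 seconds
In hours: 447615 / 3600 ≈ 124.3
In days: 447615 / 86400 ≈ 5.18


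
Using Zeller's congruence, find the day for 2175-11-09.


Zeller's congruence:
q=9, m=11, k=75, j=21
h = (9 + ⌊13×12/5⌋ + 75 + ⌊75/4⌋ + ⌊21/4⌋ - 2×21) mod 7
= (9 + 31 + 75 + 18 + 5 - 42) mod 7
= 96 mod 7 = 5
h=5 → Thursday

Thursday


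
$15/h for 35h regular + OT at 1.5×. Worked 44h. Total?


$727.50

Regular: 35h × $15 = $525.00
Overtime: 44 - 35 = 9h
OT pay: 9h × $15 × 1.5 = $202.50
Total = $525.00 + $202.50 = $727.50


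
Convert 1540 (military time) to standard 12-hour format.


3:40 PM

Hour: 15
15 - 12 = 3 → PM


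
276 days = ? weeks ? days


39 weeks 3 days

Weeks: 276 ÷ 7 = 39 remainder 3


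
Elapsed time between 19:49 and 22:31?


End time in minutes: 22×60 + 31 = 1351
Start time in minutes: 19×60 + 49 = 1189
Difference = 1351 - 1189 = 162 minutes
= 2 hours 42 minutes

2h 42m


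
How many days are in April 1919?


30 days

Month: April (month 4)
April has 30 days


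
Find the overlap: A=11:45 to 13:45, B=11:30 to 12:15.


30 minutes

Meeting A: 705-825 (in minutes from midnight)
Meeting B: 690-735
Overlap start = max(705, 690) = 705
Overlap end = min(825, 735) = 735
Overlap = max(0, 735 - 705) = 30 min


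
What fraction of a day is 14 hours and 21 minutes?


0.5979 (59.79%)

Total minutes: 14×60 + 21 = 861
Day = 24×60 = 1440 minutes
Fraction = 861/1440 ≈ 0.5979
As a percentage: 861/1440 × 100 ≈ 59.79%


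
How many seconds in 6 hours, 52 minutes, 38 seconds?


24758 seconds

Hours: 6 × 3600 = 21600
Minutes: 52 × 60 = 3120
Seconds: 38
Total = 21600 + 3120 + 38 = 24758


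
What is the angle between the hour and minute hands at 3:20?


20.0°

Hour hand = 3×30 + 20×0.5 = 100.0°
Minute hand = 20×6 = 120°
Difference = |100.0 - 120| = 20.0°


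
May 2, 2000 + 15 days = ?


May 17, 2000

Start: May 2, 2000
Add 15 days
May 2 + 15 = May 17, 2000


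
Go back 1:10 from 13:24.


12:14

Start: 804 minutes from midnight
Subtract: 70 minutes
Remaining: 804 - 70 = 734
Hours: 12, Minutes: 14


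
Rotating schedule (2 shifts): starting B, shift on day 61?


Shifts: A, B
Start: B (index 1)
Day 61: (1 + 61 - 1) mod 2
= 61 mod 2
= 1
Index 1 → shift B

Shift B


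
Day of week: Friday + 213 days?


Monday

Start: Friday (index 4)
(4 + 213) mod 7
= 217 mod 7
= 0
Index 0 → Monday


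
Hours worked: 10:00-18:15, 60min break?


Total time = (18×60+15) - (10×60+0)
= 1095 - 600 = 495 min
Minus break: 495 - 60 = 435 min
= 7h 15m

7h 15m (435 minutes)


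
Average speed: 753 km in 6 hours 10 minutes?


122.1 km/h

Distance: 753 km
Time: 6h 10m = 370 min = 370/60 = 37/6 hours
Speed = 753 ÷ (37/6) = 753 × 6 / 37 = 4518/37 ≈ 122.1 km/h


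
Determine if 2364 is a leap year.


Yes

Rules: divisible by 4 AND (not by 100 OR by 400)
2364 ÷ 4 = 591 exactly → divisible by 4
2364 ÷ 100 = 23 remainder 64 → not divisible by 100
Divisible by 4 but not by 100 → leap year


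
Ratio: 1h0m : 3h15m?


4:13 (0.31)

Duration 1: 60 minutes
Duration 2: 195 minutes
Ratio = 60:195
GCD = 15
Simplified = 4:13
As a decimal: 4/13 ≈ 0.31


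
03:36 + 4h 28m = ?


Start: 216 minutes from midnight
Add: 268 minutes
Total: 484 minutes
Hours: 484 ÷ 60 = 8 remainder 4

08:04


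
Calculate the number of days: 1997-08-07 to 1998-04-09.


245 days

From August 7, 1997 to April 9, 1998
Rest of August 1997: 31 - 7 = 24
Full months: September 30, October 31, November 30, December 31, January 31, February 1998 28, March 31
Days into April 1998: 9
Total = 24 + 30 + 31 + 30 + 31 + 31 + 28 + 31 + 9 = 245 days


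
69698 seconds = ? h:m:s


Hours: 69698 ÷ 3600 = 19 remainder 1298
Minutes: 1298 ÷ 60 = 21 remainder 38
Seconds: 38

19h 21m 38s


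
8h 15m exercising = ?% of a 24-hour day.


Time: 495 minutes
Day: 1440 minutes
Percentage = (495/1440) × 100 ≈ 34.4%

34.4%


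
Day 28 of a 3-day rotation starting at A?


Shifts: A, B, C
Start: A (index 0)
Day 28: (0 + 28 - 1) mod 3
= 27 mod 3
= 0
Index 0 → shift A

Shift A


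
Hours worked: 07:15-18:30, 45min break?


Total time = (18×60+30) - (7×60+15)
= 1110 - 435 = 675 min
Minus break: 675 - 45 = 630 min
= 10h 30m

10h 30m (630 minutes)


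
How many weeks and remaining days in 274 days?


39 weeks 1 days

Weeks: 274 ÷ 7 = 39 remainder 1


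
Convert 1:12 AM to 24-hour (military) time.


01:12

Input: 1:12 AM
AM hour stays: 1


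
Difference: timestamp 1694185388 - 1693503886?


Difference = 1694185388 - 1693503886 = 681502 seconds
In hours: 681502 / 3600 ≈ 189.3
In days: 681502 / 86400 ≈ 7.89

681502 seconds (189.3 hours / 7.89 days)


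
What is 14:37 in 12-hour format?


Hour: 14
14 - 12 = 2 → PM

2:37 PM


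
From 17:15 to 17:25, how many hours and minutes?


0h 10m

End time in minutes: 17×60 + 25 = 1045
Start time in minutes: 17×60 + 15 = 1035
Difference = 1045 - 1035 = 10 minutes
= 0 hours 10 minutes


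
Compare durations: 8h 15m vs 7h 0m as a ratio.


Duration 1: 495 minutes
Duration 2: 420 minutes
Ratio = 495:420
GCD = 15
Simplified = 33:28
As a decimal: 33/28 ≈ 1.18

33:28 (1.18)


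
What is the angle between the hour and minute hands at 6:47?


Hour hand = 6×30 + 47×0.5 = 203.5°
Minute hand = 47×6 = 282°
Difference = |203.5 - 282| = 78.5°

78.5°


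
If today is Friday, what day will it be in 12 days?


Wednesday

Start: Friday (index 4)
(4 + 12) mod 7
= 16 mod 7
= 2
Index 2 → Wednesday


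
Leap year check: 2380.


Yes

Rules: divisible by 4 AND (not by 100 OR by 400)
2380 ÷ 4 = 595 exactly → divisible by 4
2380 ÷ 100 = 23 remainder 80 → not divisible by 100
Divisible by 4 but not by 100 → leap year


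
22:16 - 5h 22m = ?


16:54

Start: 1336 minutes from midnight
Subtract: 322 minutes
Remaining: 1336 - 322 = 1014
Hours: 16, Minutes: 54


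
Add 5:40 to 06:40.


12:20

Start: 400 minutes from midnight
Add: 340 minutes
Total: 740 minutes
Hours: 740 ÷ 60 = 12 remainder 20


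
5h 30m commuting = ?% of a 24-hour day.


Time: 330 minutes
Day: 1440 minutes
Percentage = (330/1440) × 100 ≈ 22.9%

22.9%


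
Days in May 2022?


31 days

Month: May (month 5)
May has 31 days


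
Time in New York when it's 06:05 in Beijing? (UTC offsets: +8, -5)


17:05 (previous day)

Time difference = UTC-5 - UTC+8 = -13 hours
New hour = (6 -13) mod 24
= -7 mod 24 = 17
Minutes unchanged → 17:05; -7 < 0 → previous day


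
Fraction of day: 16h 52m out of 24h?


0.7028 (70.28%)

Total minutes: 16×60 + 52 = 1012
Day = 24×60 = 1440 minutes
Fraction = 1012/1440 ≈ 0.7028
As a percentage: 1012/1440 × 100 ≈ 70.28%


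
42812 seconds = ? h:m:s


11h 53m 32s

Hours: 42812 ÷ 3600 = 11 remainder 3212
Minutes: 3212 ÷ 60 = 53 remainder 32
Seconds: 32


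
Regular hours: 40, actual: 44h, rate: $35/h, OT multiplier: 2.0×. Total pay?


Regular: 40h × $35 = $1400.00
Overtime: 44 - 40 = 4h
OT pay: 4h × $35 × 2.0 = $280.00
Total = $1400.00 + $280.00 = $1680.00

$1680.00


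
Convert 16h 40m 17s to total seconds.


60017 seconds

Hours: 16 × 3600 = 57600
Minutes: 40 × 60 = 2400
Seconds: 17
Total = 57600 + 2400 + 17 = 60017


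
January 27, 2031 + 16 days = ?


Start: January 27, 2031
Add 16 days
January 27 → February 1: 31 - 27 + 1 = 5 days (16 - 5 = 11 left)
February 1 + 11 = February 12, 2031

February 12, 2031


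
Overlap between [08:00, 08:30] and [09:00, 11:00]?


Meeting A: 480-510 (in minutes from midnight)
Meeting B: 540-660
Overlap start = max(480, 540) = 540
Overlap end = min(510, 660) = 510
Overlap = max(0, 510 - 540) = 0 min

0 minutes


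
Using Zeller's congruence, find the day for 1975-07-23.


Zeller's congruence:
q=23, m=7, k=75, j=19
h = (23 + ⌊13×8/5⌋ + 75 + ⌊75/4⌋ + ⌊19/4⌋ - 2×19) mod 7
= (23 + 20 + 75 + 18 + 4 - 38) mod 7
= 102 mod 7 = 4
h=4 → Wednesday

Wednesday


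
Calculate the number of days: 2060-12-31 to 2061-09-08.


251 days

From December 31, 2060 to September 8, 2061
Rest of December 2060: 31 - 31 = 0
Full months: January 31, February 2061 28, March 31, April 30, May 31, June 30, July 31, August 31
Days into September 2061: 8
Total = 0 + 31 + 28 + 31 + 30 + 31 + 30 + 31 + 31 + 8 = 251 days


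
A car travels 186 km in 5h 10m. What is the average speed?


Distance: 186 km
Time: 5h 10m = 310 min = 310/60 = 31/6 hours
Speed = 186 ÷ (31/6) = 186 × 6 / 31 = 1116/31 = 36.0 km/h

36.0 km/h


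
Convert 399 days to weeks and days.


57 weeks 0 days

Weeks: 399 ÷ 7 = 57 remainder 0


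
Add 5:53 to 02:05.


Start: 125 minutes from midnight
Add: 353 minutes
Total: 478 minutes
Hours: 478 ÷ 60 = 7 remainder 58

07:58


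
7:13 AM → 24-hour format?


07:13

Input: 7:13 AM
AM hour stays: 7


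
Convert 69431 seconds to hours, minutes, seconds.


Hours: 69431 ÷ 3600 = 19 remainder 1031
Minutes: 1031 ÷ 60 = 17 remainder 11
Seconds: 11

19h 17m 11s


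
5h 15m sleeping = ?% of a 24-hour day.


Time: 315 minutes
Day: 1440 minutes
Percentage = (315/1440) × 100 ≈ 21.9%

21.9%


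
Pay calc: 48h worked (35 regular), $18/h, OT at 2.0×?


$1098.00

Regular: 35h × $18 = $630.00
Overtime: 48 - 35 = 13h
OT pay: 13h × $18 × 2.0 = $468.00
Total = $630.00 + $468.00 = $1098.00


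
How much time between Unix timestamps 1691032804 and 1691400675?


Difference = 1691400675 - 1691032804 = 367871 seconds
In hours: 367871 / 3600 ≈ 102.2
In days: 367871 / 86400 ≈ 4.26

367871 seconds (102.2 hours / 4.26 days)


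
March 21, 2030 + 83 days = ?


June 12, 2030

Start: March 21, 2030
Add 83 days
March 21 → April 1: 31 - 21 + 1 = 11 days (83 - 11 = 72 left)
April 1 → May 1: 30 - 1 + 1 = 30 days (72 - 30 = 42 left)
May 1 → June 1: 31 - 1 + 1 = 31 days (42 - 31 = 11 left)
June 1 + 11 = June 12, 2030


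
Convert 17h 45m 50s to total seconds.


63950 seconds

Hours: 17 × 3600 = 61200
Minutes: 45 × 60 = 2700
Seconds: 50
Total = 61200 + 2700 + 50 = 63950


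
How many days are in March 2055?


Month: March (month 3)
March has 31 days

31 days


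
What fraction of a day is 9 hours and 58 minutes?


Total minutes: 9×60 + 58 = 598
Day = 24×60 = 1440 minutes
Fraction = 598/1440 ≈ 0.4153
As a percentage: 598/1440 × 100 ≈ 41.53%

0.4153 (41.53%)


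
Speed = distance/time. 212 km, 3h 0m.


Distance: 212 km
Time: 3 hours
Speed = 212 / 3 ≈ 70.7 km/h

70.7 km/h


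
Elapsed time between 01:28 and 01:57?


0h 29m

End time in minutes: 1×60 + 57 = 117
Start time in minutes: 1×60 + 28 = 88
Difference = 117 - 88 = 29 minutes
= 0 hours 29 minutes


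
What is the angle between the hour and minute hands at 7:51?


Hour hand = 7×30 + 51×0.5 = 235.5°
Minute hand = 51×6 = 306°
Difference = |235.5 - 306| = 70.5°

70.5°


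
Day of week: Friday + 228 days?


Start: Friday (index 4)
(4 + 228) mod 7
= 232 mod 7
= 1
Index 1 → Tuesday

Tuesday


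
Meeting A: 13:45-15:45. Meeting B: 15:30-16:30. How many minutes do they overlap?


15 minutes

Meeting A: 825-945 (in minutes from midnight)
Meeting B: 930-990
Overlap start = max(825, 930) = 930
Overlap end = min(945, 990) = 945
Overlap = max(0, 945 - 930) = 15 min


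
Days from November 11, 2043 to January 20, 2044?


70 days

From November 11, 2043 to January 20, 2044
Rest of November 2043: 30 - 11 = 19
Full months: December 31
Days into January 2044: 20
Total = 19 + 31 + 20 = 70 days


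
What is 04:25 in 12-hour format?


4:25 AM

Hour: 4
4 < 12 → AM


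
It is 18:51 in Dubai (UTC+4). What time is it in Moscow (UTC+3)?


Time difference = UTC+3 - UTC+4 = -1 hours
New hour = (18 -1) mod 24
= 17 mod 24 = 17
Minutes unchanged → 17:51

17:51


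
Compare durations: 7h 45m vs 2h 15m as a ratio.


31:9 (3.44)

Duration 1: 465 minutes
Duration 2: 135 minutes
Ratio = 465:135
GCD = 15
Simplified = 31:9
As a decimal: 31/9 ≈ 3.44


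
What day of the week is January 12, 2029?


Zeller's congruence:
q=12, m=13, k=28, j=20
h = (12 + ⌊13×14/5⌋ + 28 + ⌊28/4⌋ + ⌊20/4⌋ - 2×20) mod 7
= (12 + 36 + 28 + 7 + 5 - 40) mod 7
= 48 mod 7 = 6
h=6 → Friday

Friday


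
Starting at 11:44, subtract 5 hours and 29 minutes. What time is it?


06:15

Start: 704 minutes from midnight
Subtract: 329 minutes
Remaining: 704 - 329 = 375
Hours: 6, Minutes: 15


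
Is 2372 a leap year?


Yes

Rules: divisible by 4 AND (not by 100 OR by 400)
2372 ÷ 4 = 593 exactly → divisible by 4
2372 ÷ 100 = 23 remainder 72 → not divisible by 100
Divisible by 4 but not by 100 → leap year


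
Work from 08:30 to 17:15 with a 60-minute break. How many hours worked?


7h 45m (465 minutes)

Total time = (17×60+15) - (8×60+30)
= 1035 - 510 = 525 min
Minus break: 525 - 60 = 465 min
= 7h 45m


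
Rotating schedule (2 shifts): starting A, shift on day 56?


Shift B

Shifts: A, B
Start: A (index 0)
Day 56: (0 + 56 - 1) mod 2
= 55 mod 2
= 1
Index 1 → shift B


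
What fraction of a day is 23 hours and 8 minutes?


0.9639 (96.39%)

Total minutes: 23×60 + 8 = 1388
Day = 24×60 = 1440 minutes
Fraction = 1388/1440 ≈ 0.9639
As a percentage: 1388/1440 × 100 ≈ 96.39%


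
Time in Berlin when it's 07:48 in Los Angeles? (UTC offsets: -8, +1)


16:48

Time difference = UTC+1 - UTC-8 = +9 hours
New hour = (7 + 9) mod 24
= 16 mod 24 = 16
Minutes unchanged → 16:48


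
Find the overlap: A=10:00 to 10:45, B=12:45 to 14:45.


Meeting A: 600-645 (in minutes from midnight)
Meeting B: 765-885
Overlap start = max(600, 765) = 765
Overlap end = min(645, 885) = 645
Overlap = max(0, 645 - 765) = 0 min

0 minutes


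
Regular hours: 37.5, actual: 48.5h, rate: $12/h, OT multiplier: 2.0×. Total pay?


$714.00

Regular: 37.5h × $12 = $450.00
Overtime: 48.5 - 37.5 = 11.0h
OT pay: 11.0h × $12 × 2.0 = $264.00
Total = $450.00 + $264.00 = $714.00


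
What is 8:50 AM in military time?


08:50

Input: 8:50 AM
AM hour stays: 8


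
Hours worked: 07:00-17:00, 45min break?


Total time = (17×60+0) - (7×60+0)
= 1020 - 420 = 600 min
Minus break: 600 - 45 = 555 min
= 9h 15m

9h 15m (555 minutes)


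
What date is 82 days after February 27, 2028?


May 19, 2028

Start: February 27, 2028
Add 82 days
February 27 → March 1: 29 - 27 + 1 = 3 days (82 - 3 = 79 left)
March 1 → April 1: 31 - 1 + 1 = 31 days (79 - 31 = 48 left)
April 1 → May 1: 30 - 1 + 1 = 30 days (48 - 30 = 18 left)
May 1 + 18 = May 19, 2028


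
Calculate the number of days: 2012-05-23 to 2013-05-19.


From May 23, 2012 to May 19, 2013
Rest of May 2012: 31 - 23 = 8
Full months: June 30, July 31, August 31, September 30, October 31, November 30, December 31, January 31, February 2013 28, March 31, April 30
Days into May 2013: 19
Total = 8 + 30 + 31 + 31 + 30 + 31 + 30 + 31 + 31 + 28 + 31 + 30 + 19 = 361 days

361 days


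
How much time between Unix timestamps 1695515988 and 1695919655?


Difference = 1695919655 - 1695515988 = 403667 seconds
In hours: 403667 / 3600 ≈ 112.1
In days: 403667 / 86400 ≈ 4.67

403667 seconds (112.1 hours / 4.67 days)


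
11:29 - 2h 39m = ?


08:50

Start: 689 minutes from midnight
Subtract: 159 minutes
Remaining: 689 - 159 = 530
Hours: 8, Minutes: 50


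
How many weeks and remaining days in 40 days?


Weeks: 40 ÷ 7 = 5 remainder 5

5 weeks 5 days


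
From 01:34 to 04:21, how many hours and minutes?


End time in minutes: 4×60 + 21 = 261
Start time in minutes: 1×60 + 34 = 94
Difference = 261 - 94 = 167 minutes
= 2 hours 47 minutes

2h 47m


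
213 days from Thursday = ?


Sunday

Start: Thursday (index 3)
(3 + 213) mod 7
= 216 mod 7
= 6
Index 6 → Sunday


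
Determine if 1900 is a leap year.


No

Rules: divisible by 4 AND (not by 100 OR by 400)
1900 ÷ 4 = 475 exactly → divisible by 4
1900 ÷ 100 = 19 exactly → divisible by 100
1900 ÷ 400 = 4 remainder 300 → not divisible by 400
Divisible by 100 but not by 400 → not a leap year


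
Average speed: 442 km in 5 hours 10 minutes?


85.5 km/h

Distance: 442 km
Time: 5h 10m = 310 min = 310/60 = 31/6 hours
Speed = 442 ÷ (31/6) = 442 × 6 / 31 = 2652/31 ≈ 85.5 km/h


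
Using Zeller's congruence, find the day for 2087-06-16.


Monday

Zeller's congruence:
q=16, m=6, k=87, j=20
h = (16 + ⌊13×7/5⌋ + 87 + ⌊87/4⌋ + ⌊20/4⌋ - 2×20) mod 7
= (16 + 18 + 87 + 21 + 5 - 40) mod 7
= 107 mod 7 = 2
h=2 → Monday


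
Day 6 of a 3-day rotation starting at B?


Shift A

Shifts: A, B, C
Start: B (index 1)
Day 6: (1 + 6 - 1) mod 3
= 6 mod 3
= 0
Index 0 → shift A


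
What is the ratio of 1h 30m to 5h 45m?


6:23 (0.26)

Duration 1: 90 minutes
Duration 2: 345 minutes
Ratio = 90:345
GCD = 15
Simplified = 6:23
As a decimal: 6/23 ≈ 0.26


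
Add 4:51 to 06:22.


Start: 382 minutes from midnight
Add: 291 minutes
Total: 673 minutes
Hours: 673 ÷ 60 = 11 remainder 13

11:13


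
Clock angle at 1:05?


Hour hand = 1×30 + 5×0.5 = 32.5°
Minute hand = 5×6 = 30°
Difference = |32.5 - 30| = 2.5°

2.5°


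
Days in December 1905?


Month: December (month 12)
December has 31 days

31 days


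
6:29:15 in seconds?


23355 seconds

Hours: 6 × 3600 = 21600
Minutes: 29 × 60 = 1740
Seconds: 15
Total = 21600 + 1740 + 15 = 23355


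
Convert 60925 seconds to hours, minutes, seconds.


Hours: 60925 ÷ 3600 = 16 remainder 3325
Minutes: 3325 ÷ 60 = 55 remainder 25
Seconds: 25

16h 55m 25s


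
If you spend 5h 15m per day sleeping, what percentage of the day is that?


21.9%

Time: 315 minutes
Day: 1440 minutes
Percentage = (315/1440) × 100 ≈ 21.9%


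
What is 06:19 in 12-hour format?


6:19 AM

Hour: 6
6 < 12 → AM


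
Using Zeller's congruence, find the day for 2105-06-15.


Zeller's congruence:
q=15, m=6, k=5, j=21
h = (15 + ⌊13×7/5⌋ + 5 + ⌊5/4⌋ + ⌊21/4⌋ - 2×21) mod 7
= (15 + 18 + 5 + 1 + 5 - 42) mod 7
= 2 mod 7 = 2
h=2 → Monday

Monday


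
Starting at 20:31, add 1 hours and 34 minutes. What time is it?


Start: 1231 minutes from midnight
Add: 94 minutes
Total: 1325 minutes
Hours: 1325 ÷ 60 = 22 remainder 5

22:05


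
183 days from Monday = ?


Start: Monday (index 0)
(0 + 183) mod 7
= 183 mod 7
= 1
Index 1 → Tuesday

Tuesday


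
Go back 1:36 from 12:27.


10:51

Start: 747 minutes from midnight
Subtract: 96 minutes
Remaining: 747 - 96 = 651
Hours: 10, Minutes: 51


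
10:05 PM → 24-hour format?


Input: 10:05 PM
PM: 10 + 12 = 22

22:05


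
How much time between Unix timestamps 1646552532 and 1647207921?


655389 seconds (182.1 hours / 7.59 days)

Difference = 1647207921 - 1646552532 = 655389 seconds
In hours: 655389 / 3600 ≈ 182.1
In days: 655389 / 86400 ≈ 7.59


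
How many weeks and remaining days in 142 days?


Weeks: 142 ÷ 7 = 20 remainder 2

20 weeks 2 days


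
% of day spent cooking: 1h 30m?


6.3%

Time: 90 minutes
Day: 1440 minutes
Percentage = (90/1440) × 100 ≈ 6.3%


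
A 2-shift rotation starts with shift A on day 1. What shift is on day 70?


Shift B

Shifts: A, B
Start: A (index 0)
Day 70: (0 + 70 - 1) mod 2
= 69 mod 2
= 1
Index 1 → shift B


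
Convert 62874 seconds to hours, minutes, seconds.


17h 27m 54s

Hours: 62874 ÷ 3600 = 17 remainder 1674
Minutes: 1674 ÷ 60 = 27 remainder 54
Seconds: 54


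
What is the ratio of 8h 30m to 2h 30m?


17:5 (3.40)

Duration 1: 510 minutes
Duration 2: 150 minutes
Ratio = 510:150
GCD = 30
Simplified = 17:5
As a decimal: 17/5 = 3.40


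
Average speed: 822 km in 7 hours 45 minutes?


106.1 km/h

Distance: 822 km
Time: 7h 45m = 465 min = 465/60 = 31/4 hours
Speed = 822 ÷ (31/4) = 822 × 4 / 31 = 3288/31 ≈ 106.1 km/h


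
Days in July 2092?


31 days

Month: July (month 7)
July has 31 days


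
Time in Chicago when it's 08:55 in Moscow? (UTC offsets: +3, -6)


Time difference = UTC-6 - UTC+3 = -9 hours
New hour = (8 -9) mod 24
= -1 mod 24 = 23
Minutes unchanged → 23:55; -1 < 0 → previous day

23:55 (previous day)


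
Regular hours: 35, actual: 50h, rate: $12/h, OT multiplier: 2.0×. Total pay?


$780.00

Regular: 35h × $12 = $420.00
Overtime: 50 - 35 = 15h
OT pay: 15h × $12 × 2.0 = $360.00
Total = $420.00 + $360.00 = $780.00


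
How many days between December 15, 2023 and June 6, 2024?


174 days

From December 15, 2023 to June 6, 2024
Rest of December 2023: 31 - 15 = 16
Full months: January 31, February 2024 29, March 31, April 30, May 31
Days into June 2024: 6
Total = 16 + 31 + 29 + 31 + 30 + 31 + 6 = 174 days


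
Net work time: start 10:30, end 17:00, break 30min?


Total time = (17×60+0) - (10×60+30)
= 1020 - 630 = 390 min
Minus break: 390 - 30 = 360 min
= 6h 0m

6h 0m (360 minutes)


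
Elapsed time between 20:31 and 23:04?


End time in minutes: 23×60 + 4 = 1384
Start time in minutes: 20×60 + 31 = 1231
Difference = 1384 - 1231 = 153 minutes
= 2 hours 33 minutes

2h 33m


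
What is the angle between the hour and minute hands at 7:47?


Hour hand = 7×30 + 47×0.5 = 233.5°
Minute hand = 47×6 = 282°
Difference = |233.5 - 282| = 48.5°

48.5°


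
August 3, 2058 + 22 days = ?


August 25, 2058

Start: August 3, 2058
Add 22 days
August 3 + 22 = August 25, 2058


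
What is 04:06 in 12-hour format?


Hour: 4
4 < 12 → AM

4:06 AM


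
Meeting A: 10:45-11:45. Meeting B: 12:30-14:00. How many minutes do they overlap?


0 minutes

Meeting A: 645-705 (in minutes from midnight)
Meeting B: 750-840
Overlap start = max(645, 750) = 750
Overlap end = min(705, 840) = 705
Overlap = max(0, 705 - 750) = 0 min


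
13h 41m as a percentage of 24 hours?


0.5701 (57.01%)

Total minutes: 13×60 + 41 = 821
Day = 24×60 = 1440 minutes
Fraction = 821/1440 ≈ 0.5701
As a percentage: 821/1440 × 100 ≈ 57.01%


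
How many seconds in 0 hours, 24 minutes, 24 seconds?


Hours: 0 × 3600 = 0
Minutes: 24 × 60 = 1440
Seconds: 24
Total = 0 + 1440 + 24 = 1464

1464 seconds


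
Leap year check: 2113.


Rules: divisible by 4 AND (not by 100 OR by 400)
2113 ÷ 4 = 528 remainder 1 → not divisible by 4
Not divisible by 4 → not a leap year

No


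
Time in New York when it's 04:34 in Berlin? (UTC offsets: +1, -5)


Time difference = UTC-5 - UTC+1 = -6 hours
New hour = (4 -6) mod 24
= -2 mod 24 = 22
Minutes unchanged → 22:34; -2 < 0 → previous day

22:34 (previous day)


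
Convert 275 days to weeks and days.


39 weeks 2 days

Weeks: 275 ÷ 7 = 39 remainder 2


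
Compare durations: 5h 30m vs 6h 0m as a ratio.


Duration 1: 330 minutes
Duration 2: 360 minutes
Ratio = 330:360
GCD = 30
Simplified = 11:12
As a decimal: 11/12 ≈ 0.92

11:12 (0.92)


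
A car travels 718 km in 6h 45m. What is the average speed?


106.4 km/h

Distance: 718 km
Time: 6h 45m = 405 min = 405/60 = 27/4 hours
Speed = 718 ÷ (27/4) = 718 × 4 / 27 = 2872/27 ≈ 106.4 km/h


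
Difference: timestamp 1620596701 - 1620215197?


381504 seconds (106.0 hours / 4.42 days)

Difference = 1620596701 - 1620215197 = 381504 seconds
In hours: 381504 / 3600 ≈ 106.0
In days: 381504 / 86400 ≈ 4.42


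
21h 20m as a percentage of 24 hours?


Total minutes: 21×60 + 20 = 1280
Day = 24×60 = 1440 minutes
Fraction = 1280/1440 ≈ 0.8889
As a percentage: 1280/1440 × 100 ≈ 88.89%

0.8889 (88.89%)


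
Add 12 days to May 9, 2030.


Start: May 9, 2030
Add 12 days
May 9 + 12 = May 21, 2030

May 21, 2030


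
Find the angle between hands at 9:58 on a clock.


Hour hand = 9×30 + 58×0.5 = 299.0°
Minute hand = 58×6 = 348°
Difference = |299.0 - 348| = 49.0°

49.0°


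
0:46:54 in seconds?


Hours: 0 × 3600 = 0
Minutes: 46 × 60 = 2760
Seconds: 54
Total = 0 + 2760 + 54 = 2814

2814 seconds


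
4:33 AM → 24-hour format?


Input: 4:33 AM
AM hour stays: 4

04:33


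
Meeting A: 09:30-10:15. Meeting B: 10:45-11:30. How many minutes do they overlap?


Meeting A: 570-615 (in minutes from midnight)
Meeting B: 645-690
Overlap start = max(570, 645) = 645
Overlap end = min(615, 690) = 615
Overlap = max(0, 615 - 645) = 0 min

0 minutes


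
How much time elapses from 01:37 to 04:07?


End time in minutes: 4×60 + 7 = 247
Start time in minutes: 1×60 + 37 = 97
Difference = 247 - 97 = 150 minutes
= 2 hours 30 minutes

2h 30m


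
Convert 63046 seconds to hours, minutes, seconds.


Hours: 63046 ÷ 3600 = 17 remainder 1846
Minutes: 1846 ÷ 60 = 30 remainder 46
Seconds: 46

17h 30m 46s


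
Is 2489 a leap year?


Rules: divisible by 4 AND (not by 100 OR by 400)
2489 ÷ 4 = 622 remainder 1 → not divisible by 4
Not divisible by 4 → not a leap year

No


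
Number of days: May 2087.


Month: May (month 5)
May has 31 days

31 days


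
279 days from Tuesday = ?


Start: Tuesday (index 1)
(1 + 279) mod 7
= 280 mod 7
= 0
Index 0 → Monday

Monday


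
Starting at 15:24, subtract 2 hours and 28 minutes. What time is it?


Start: 924 minutes from midnight
Subtract: 148 minutes
Remaining: 924 - 148 = 776
Hours: 12, Minutes: 56

12:56


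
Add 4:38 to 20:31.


Start: 1231 minutes from midnight
Add: 278 minutes
Total: 1509 minutes
Hours: 1509 ÷ 60 = 25 remainder 9
25 ≥ 24 → 25 - 24 = 1 (next day)

01:09 (next day)


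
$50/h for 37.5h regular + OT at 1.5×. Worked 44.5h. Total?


$2400.00

Regular: 37.5h × $50 = $1875.00
Overtime: 44.5 - 37.5 = 7.0h
OT pay: 7.0h × $50 × 1.5 = $525.00
Total = $1875.00 + $525.00 = $2400.00


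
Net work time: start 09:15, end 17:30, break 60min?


7h 15m (435 minutes)

Total time = (17×60+30) - (9×60+15)
= 1050 - 555 = 495 min
Minus break: 495 - 60 = 435 min
= 7h 15m


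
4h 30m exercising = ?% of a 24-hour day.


18.8%

Time: 270 minutes
Day: 1440 minutes
Percentage = (270/1440) × 100 ≈ 18.8%


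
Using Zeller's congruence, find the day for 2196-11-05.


Saturday

Zeller's congruence:
q=5, m=11, k=96, j=21
h = (5 + ⌊13×12/5⌋ + 96 + ⌊96/4⌋ + ⌊21/4⌋ - 2×21) mod 7
= (5 + 31 + 96 + 24 + 5 - 42) mod 7
= 119 mod 7 = 0
h=0 → Saturday


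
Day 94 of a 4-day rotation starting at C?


Shifts: A, B, C, D
Start: C (index 2)
Day 94: (2 + 94 - 1) mod 4
= 95 mod 4
= 3
Index 3 → shift D

Shift D


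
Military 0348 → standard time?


3:48 AM

Hour: 3
3 < 12 → AM


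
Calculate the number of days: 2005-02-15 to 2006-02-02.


From February 15, 2005 to February 2, 2006
Rest of February 2005: 28 - 15 = 13
Full months: March 31, April 30, May 31, June 30, July 31, August 31, September 30, October 31, November 30, December 31, January 31
Days into February 2006: 2
Total = 13 + 31 + 30 + 31 + 30 + 31 + 31 + 30 + 31 + 30 + 31 + 31 + 2 = 352 days

352 days


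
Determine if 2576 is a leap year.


Rules: divisible by 4 AND (not by 100 OR by 400)
2576 ÷ 4 = 644 exactly → divisible by 4
2576 ÷ 100 = 25 remainder 76 → not divisible by 100
Divisible by 4 but not by 100 → leap year

Yes


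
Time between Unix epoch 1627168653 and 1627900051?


Difference = 1627900051 - 1627168653 = 731398 seconds
In hours: 731398 / 3600 ≈ 203.2
In days: 731398 / 86400 ≈ 8.47

731398 seconds (203.2 hours / 8.47 days)


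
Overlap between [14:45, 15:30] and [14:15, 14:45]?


Meeting A: 885-930 (in minutes from midnight)
Meeting B: 855-885
Overlap start = max(885, 855) = 885
Overlap end = min(930, 885) = 885
Overlap = max(0, 885 - 885) = 0 min

0 minutes


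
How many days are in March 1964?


Month: March (month 3)
March has 31 days

31 days


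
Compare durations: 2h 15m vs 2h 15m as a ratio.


Duration 1: 135 minutes
Duration 2: 135 minutes
Ratio = 135:135
GCD = 135
Simplified = 1:1
As a decimal: 1/1 = 1.00

1:1 (1.00)


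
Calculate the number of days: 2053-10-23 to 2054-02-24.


From October 23, 2053 to February 24, 2054
Rest of October 2053: 31 - 23 = 8
Full months: November 30, December 31, January 31
Days into February 2054: 24
Total = 8 + 30 + 31 + 31 + 24 = 124 days

124 days


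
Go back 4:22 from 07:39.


03:17

Start: 459 minutes from midnight
Subtract: 262 minutes
Remaining: 459 - 262 = 197
Hours: 3, Minutes: 17


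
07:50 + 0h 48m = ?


08:38

Start: 470 minutes from midnight
Add: 48 minutes
Total: 518 minutes
Hours: 518 ÷ 60 = 8 remainder 38


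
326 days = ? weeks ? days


46 weeks 4 days

Weeks: 326 ÷ 7 = 46 remainder 4


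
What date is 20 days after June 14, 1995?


Start: June 14, 1995
Add 20 days
June 14 → July 1: 30 - 14 + 1 = 17 days (20 - 17 = 3 left)
July 1 + 3 = July 4, 1995

July 4, 1995


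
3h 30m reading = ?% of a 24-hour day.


Time: 210 minutes
Day: 1440 minutes
Percentage = (210/1440) × 100 ≈ 14.6%

14.6%


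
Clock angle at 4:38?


89.0°

Hour hand = 4×30 + 38×0.5 = 139.0°
Minute hand = 38×6 = 228°
Difference = |139.0 - 228| = 89.0°


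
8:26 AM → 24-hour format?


Input: 8:26 AM
AM hour stays: 8

08:26


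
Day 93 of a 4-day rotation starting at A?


Shifts: A, B, C, D
Start: A (index 0)
Day 93: (0 + 93 - 1) mod 4
= 92 mod 4
= 0
Index 0 → shift A

Shift A


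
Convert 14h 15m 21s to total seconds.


51321 seconds

Hours: 14 × 3600 = 50400
Minutes: 15 × 60 = 900
Seconds: 21
Total = 50400 + 900 + 21 = 51321


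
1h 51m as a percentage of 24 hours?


Total minutes: 1×60 + 51 = 111
Day = 24×60 = 1440 minutes
Fraction = 111/1440 ≈ 0.0771
As a percentage: 111/1440 × 100 ≈ 7.71%

0.0771 (7.71%)


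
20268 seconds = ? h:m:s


5h 37m 48s

Hours: 20268 ÷ 3600 = 5 remainder 2268
Minutes: 2268 ÷ 60 = 37 remainder 48
Seconds: 48


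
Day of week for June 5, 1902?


Zeller's congruence:
q=5, m=6, k=2, j=19
h = (5 + ⌊13×7/5⌋ + 2 + ⌊2/4⌋ + ⌊19/4⌋ - 2×19) mod 7
= (5 + 18 + 2 + 0 + 4 - 38) mod 7
= -9 mod 7 = 5
h=5 → Thursday

Thursday


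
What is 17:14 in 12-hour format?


Hour: 17
17 - 12 = 5 → PM

5:14 PM


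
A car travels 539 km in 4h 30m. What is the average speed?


119.8 km/h

Distance: 539 km
Time: 4h 30m = 270 min = 270/60 = 9/2 hours
Speed = 539 ÷ (9/2) = 539 × 2 / 9 = 1078/9 ≈ 119.8 km/h


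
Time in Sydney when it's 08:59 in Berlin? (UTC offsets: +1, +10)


17:59

Time difference = UTC+10 - UTC+1 = +9 hours
New hour = (8 + 9) mod 24
= 17 mod 24 = 17
Minutes unchanged → 17:59


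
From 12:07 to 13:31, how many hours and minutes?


End time in minutes: 13×60 + 31 = 811
Start time in minutes: 12×60 + 7 = 727
Difference = 811 - 727 = 84 minutes
= 1 hours 24 minutes

1h 24m


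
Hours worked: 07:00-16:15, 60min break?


Total time = (16×60+15) - (7×60+0)
= 975 - 420 = 555 min
Minus break: 555 - 60 = 495 min
= 8h 15m

8h 15m (495 minutes)


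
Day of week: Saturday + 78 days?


Start: Saturday (index 5)
(5 + 78) mod 7
= 83 mod 7
= 6
Index 6 → Sunday

Sunday


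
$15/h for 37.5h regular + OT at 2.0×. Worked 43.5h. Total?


Regular: 37.5h × $15 = $562.50
Overtime: 43.5 - 37.5 = 6.0h
OT pay: 6.0h × $15 × 2.0 = $180.00
Total = $562.50 + $180.00 = $742.50

$742.50


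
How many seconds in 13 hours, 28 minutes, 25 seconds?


Hours: 13 × 3600 = 46800
Minutes: 28 × 60 = 1680
Seconds: 25
Total = 46800 + 1680 + 25 = 48505

48505 seconds


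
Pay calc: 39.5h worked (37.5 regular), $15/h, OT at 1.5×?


$607.50

Regular: 37.5h × $15 = $562.50
Overtime: 39.5 - 37.5 = 2.0h
OT pay: 2.0h × $15 × 1.5 = $45.00
Total = $562.50 + $45.00 = $607.50


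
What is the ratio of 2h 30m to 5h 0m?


1:2 (0.50)

Duration 1: 150 minutes
Duration 2: 300 minutes
Ratio = 150:300
GCD = 150
Simplified = 1:2
As a decimal: 1/2 = 0.50


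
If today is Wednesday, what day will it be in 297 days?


Start: Wednesday (index 2)
(2 + 297) mod 7
= 299 mod 7
= 5
Index 5 → Saturday

Saturday


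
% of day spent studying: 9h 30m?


Time: 570 minutes
Day: 1440 minutes
Percentage = (570/1440) × 100 ≈ 39.6%

39.6%


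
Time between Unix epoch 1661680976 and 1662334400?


653424 seconds (181.5 hours / 7.56 days)

Difference = 1662334400 - 1661680976 = 653424 seconds
In hours: 653424 / 3600 ≈ 181.5
In days: 653424 / 86400 ≈ 7.56


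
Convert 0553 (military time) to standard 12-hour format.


Hour: 5
5 < 12 → AM

5:53 AM


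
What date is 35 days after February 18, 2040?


Start: February 18, 2040
Add 35 days
February 18 → March 1: 29 - 18 + 1 = 12 days (35 - 12 = 23 left)
March 1 + 23 = March 24, 2040

March 24, 2040


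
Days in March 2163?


31 days

Month: March (month 3)
March has 31 days


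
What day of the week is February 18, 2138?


Zeller's congruence:
q=18, m=14, k=37, j=21
h = (18 + ⌊13×15/5⌋ + 37 + ⌊37/4⌋ + ⌊21/4⌋ - 2×21) mod 7
= (18 + 39 + 37 + 9 + 5 - 42) mod 7
= 66 mod 7 = 3
h=3 → Tuesday

Tuesday
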